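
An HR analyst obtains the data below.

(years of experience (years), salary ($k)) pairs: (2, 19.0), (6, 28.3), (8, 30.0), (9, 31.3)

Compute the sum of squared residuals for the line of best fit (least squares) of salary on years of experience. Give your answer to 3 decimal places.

n = 4, Σx = 25, Σy = 108.6, Σxy = 729.5, Σx² = 185, Σy² = 3041.58
Sxx = Σx² − (Σx)²/n = 185 − 156.25 = 28.75
Sxy = Σxy − (Σx)(Σy)/n = 729.5 − 678.75 = 50.75
Syy = Σy² − (Σy)²/n = 3041.58 − 2948.49 = 93.09
b = Sxy/Sxx = 50.75/28.75 = 1.765217
SSE = Syy − b·Sxy = 93.09 − 1.765217·50.75 = 3.505217

3.505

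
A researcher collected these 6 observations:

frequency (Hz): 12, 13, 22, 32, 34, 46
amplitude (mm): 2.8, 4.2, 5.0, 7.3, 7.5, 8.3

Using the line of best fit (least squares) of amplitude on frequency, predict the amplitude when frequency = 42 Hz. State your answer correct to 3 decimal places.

n = 6, Σx = 159, Σy = 35.1, Σxy = 1068.6, Σx² = 5093
Sxx = Σx² − (Σx)²/n = 5093 − 4213.5 = 879.5
Sxy = Σxy − (Σx)(Σy)/n = 1068.6 − 930.15 = 138.45
b = Sxy/Sxx = 138.45/879.5 = 0.157419
a = ȳ − b·x̄ = 5.85 − 0.157419·26.5 = 1.678397
ŷ(42) = a + b·42 = 1.678397 + 0.157419·42 = 8.289994

8.290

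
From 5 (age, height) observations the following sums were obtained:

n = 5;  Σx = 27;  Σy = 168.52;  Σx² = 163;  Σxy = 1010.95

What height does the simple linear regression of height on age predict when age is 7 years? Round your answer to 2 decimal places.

Sxx = Σx² − (Σx)²/n = 163 − 145.8 = 17.2
Sxy = Σxy − (Σx)(Σy)/n = 1010.95 − 910.008 = 100.942
b = Sxy/Sxx = 100.942/17.2 = 5.868721
a = ȳ − b·x̄ = 33.704 − 5.868721·5.4 = 2.012907
ŷ(7) = a + b·7 = 2.012907 + 5.868721·7 = 43.093953

43.09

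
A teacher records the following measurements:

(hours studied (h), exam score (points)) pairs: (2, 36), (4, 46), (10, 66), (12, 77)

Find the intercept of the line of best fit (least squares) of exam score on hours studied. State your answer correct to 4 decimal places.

28.9706

n = 4, Σx = 28, Σy = 225, Σxy = 1840, Σx² = 264
Sxx = Σx² − (Σx)²/n = 264 − 196 = 68
Sxy = Σxy − (Σx)(Σy)/n = 1840 − 1575 = 265
b = Sxy/Sxx = 265/68 = 3.897059
a = ȳ − b·x̄ = 56.25 − 3.897059·7 = 28.970588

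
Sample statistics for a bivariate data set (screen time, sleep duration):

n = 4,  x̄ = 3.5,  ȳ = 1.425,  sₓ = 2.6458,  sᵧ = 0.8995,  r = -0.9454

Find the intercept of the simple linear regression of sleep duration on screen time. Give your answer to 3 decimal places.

2.550

b = r · sᵧ/sₓ = -0.9454 · 0.8995/2.6458 = -0.321410
a = ȳ − b·x̄ = 1.425 − (-0.321410)·3.5 = 2.549936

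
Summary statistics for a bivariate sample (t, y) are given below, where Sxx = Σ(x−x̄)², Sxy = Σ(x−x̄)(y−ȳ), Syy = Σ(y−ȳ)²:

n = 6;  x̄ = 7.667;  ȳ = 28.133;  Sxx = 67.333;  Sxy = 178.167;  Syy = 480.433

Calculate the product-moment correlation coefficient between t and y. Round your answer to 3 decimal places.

0.991

r = Sxy/√(Sxx·Syy) = 178.167/√(32348.995189) = 178.167/179.858264 = 0.990597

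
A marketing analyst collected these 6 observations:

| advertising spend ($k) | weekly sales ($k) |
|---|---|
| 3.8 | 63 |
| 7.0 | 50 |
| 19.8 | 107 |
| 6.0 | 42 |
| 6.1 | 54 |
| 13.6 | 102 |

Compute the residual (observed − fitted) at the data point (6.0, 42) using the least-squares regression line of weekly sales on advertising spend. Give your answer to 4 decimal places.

-13.8980

n = 6, Σx = 56.3, Σy = 418, Σxy = 4676.6, Σx² = 713.65
Sxx = Σx² − (Σx)²/n = 713.65 − 528.281667 = 185.368333
Sxy = Σxy − (Σx)(Σy)/n = 4676.6 − 3922.233333 = 754.366667
b = Sxy/Sxx = 754.366667/185.368333 = 4.069555
a = ȳ − b·x̄ = 69.666667 − 4.069555·9.383333 = 31.480674
ŷ(6.0) = 31.480674 + 4.069555·6 = 55.898005
residual = y − ŷ = 42 − 55.898005 = -13.898005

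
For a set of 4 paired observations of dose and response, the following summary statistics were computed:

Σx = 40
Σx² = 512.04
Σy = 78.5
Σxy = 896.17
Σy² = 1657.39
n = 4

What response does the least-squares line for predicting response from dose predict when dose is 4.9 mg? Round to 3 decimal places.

Sxx = Σx² − (Σx)²/n = 512.04 − 400 = 112.04
Sxy = Σxy − (Σx)(Σy)/n = 896.17 − 785 = 111.17
b = Sxy/Sxx = 111.17/112.04 = 0.992235
a = ȳ − b·x̄ = 19.625 − 0.992235·10 = 9.702651
ŷ(4.9) = a + b·4.9 = 9.702651 + 0.992235·4.9 = 14.564602

14.565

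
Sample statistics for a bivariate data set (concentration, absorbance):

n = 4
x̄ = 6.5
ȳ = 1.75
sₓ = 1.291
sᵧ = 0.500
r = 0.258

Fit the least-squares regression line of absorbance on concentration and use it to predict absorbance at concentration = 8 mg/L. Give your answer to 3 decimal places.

b = r · sᵧ/sₓ = 0.258 · 0.5/1.291 = 0.099923
a = ȳ − b·x̄ = 1.75 − 0.099923·6.5 = 1.100503
ŷ(8) = a + b·8 = 1.100503 + 0.099923·8 = 1.899884

1.900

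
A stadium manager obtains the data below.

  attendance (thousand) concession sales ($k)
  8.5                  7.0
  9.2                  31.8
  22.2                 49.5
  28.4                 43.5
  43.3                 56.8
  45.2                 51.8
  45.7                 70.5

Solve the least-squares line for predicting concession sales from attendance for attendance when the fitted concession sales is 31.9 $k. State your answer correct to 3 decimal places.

n = 7, Σx = 202.5, Σy = 310.9, Σxy = 10709.01, Σx² = 7462.71
Sxx = Σx² − (Σx)²/n = 7462.71 − 5858.035714 = 1604.674286
Sxy = Σxy − (Σx)(Σy)/n = 10709.01 − 8993.892857 = 1715.117143
b = Sxy/Sxx = 1715.117143/1604.674286 = 1.068826
a = ȳ − b·x̄ = 44.414286 − 1.068826·28.928571 = 13.494685
Set a + b·x = 31.9: x = (31.9 − 13.494685) / 1.068826 = 17.220128

17.220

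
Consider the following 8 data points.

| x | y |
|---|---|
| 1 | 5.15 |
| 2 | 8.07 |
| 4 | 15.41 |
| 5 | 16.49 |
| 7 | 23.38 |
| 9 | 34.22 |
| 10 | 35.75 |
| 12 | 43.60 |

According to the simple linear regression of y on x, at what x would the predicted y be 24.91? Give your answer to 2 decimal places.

n = 8, Σx = 50, Σy = 182.07, Σxy = 1517.72, Σx² = 420
Sxx = Σx² − (Σx)²/n = 420 − 312.5 = 107.5
Sxy = Σxy − (Σx)(Σy)/n = 1517.72 − 1137.9375 = 379.7825
b = Sxy/Sxx = 379.7825/107.5 = 3.532860
a = ȳ − b·x̄ = 22.75875 − 3.532860·6.25 = 0.678372
Set a + b·x = 24.91: x = (24.91 − 0.678372) / 3.532860 = 6.858926

6.86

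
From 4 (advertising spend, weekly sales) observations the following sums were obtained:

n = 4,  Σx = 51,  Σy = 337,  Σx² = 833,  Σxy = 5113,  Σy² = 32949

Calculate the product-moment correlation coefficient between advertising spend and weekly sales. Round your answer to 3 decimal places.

Sxx = Σx² − (Σx)²/n = 833 − 650.25 = 182.75
Sxy = Σxy − (Σx)(Σy)/n = 5113 − 4296.75 = 816.25
Syy = Σy² − (Σy)²/n = 32949 − 28392.25 = 4556.75
r = Sxy/√(Sxx·Syy) = 816.25/√(832746.0625) = 816.25/912.549211 = 0.894472

0.894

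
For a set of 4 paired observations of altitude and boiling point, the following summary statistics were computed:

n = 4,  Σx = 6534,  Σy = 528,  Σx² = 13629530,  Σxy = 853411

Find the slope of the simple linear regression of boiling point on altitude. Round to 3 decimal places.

-0.003

Sxx = Σx² − (Σx)²/n = 13629530 − 10673289 = 2956241
Sxy = Σxy − (Σx)(Σy)/n = 853411 − 862488 = -9077
b = Sxy/Sxx = -9077/2956241 = -0.003070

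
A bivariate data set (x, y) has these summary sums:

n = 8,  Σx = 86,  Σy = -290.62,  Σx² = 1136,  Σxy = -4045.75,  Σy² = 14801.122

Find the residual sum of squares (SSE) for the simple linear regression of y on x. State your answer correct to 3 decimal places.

Sxx = Σx² − (Σx)²/n = 1136 − 924.5 = 211.5
Sxy = Σxy − (Σx)(Σy)/n = -4045.75 − (-3124.165) = -921.585
Syy = Σy² − (Σy)²/n = 14801.122 − 10557.49805 = 4243.62395
b = Sxy/Sxx = -921.585/211.5 = -4.357376
SSE = Syy − b·Sxy = 4243.62395 − (-4.357376)·(-921.585) = 227.931694

227.932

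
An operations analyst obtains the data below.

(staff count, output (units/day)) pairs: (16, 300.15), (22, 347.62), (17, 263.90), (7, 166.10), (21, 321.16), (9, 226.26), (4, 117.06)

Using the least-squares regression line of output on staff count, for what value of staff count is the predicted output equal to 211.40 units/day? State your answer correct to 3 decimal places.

10.464

n = 7, Σx = 96, Σy = 1742.25, Σxy = 27347.98, Σx² = 1616
Sxx = Σx² − (Σx)²/n = 1616 − 1316.571429 = 299.428571
Sxy = Σxy − (Σx)(Σy)/n = 27347.98 − 23893.714286 = 3454.265714
b = Sxy/Sxx = 3454.265714/299.428571 = 11.536193
a = ȳ − b·x̄ = 248.892857 − 11.536193·13.714286 = 90.682214
Set a + b·x = 211.40: x = (211.40 − 90.682214) / 11.536193 = 10.464266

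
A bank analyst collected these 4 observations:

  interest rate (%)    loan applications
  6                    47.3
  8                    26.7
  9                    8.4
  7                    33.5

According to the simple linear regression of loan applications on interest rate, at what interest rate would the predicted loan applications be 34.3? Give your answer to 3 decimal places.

7.069

n = 4, Σx = 30, Σy = 115.9, Σxy = 807.5, Σx² = 230
Sxx = Σx² − (Σx)²/n = 230 − 225 = 5
Sxy = Σxy − (Σx)(Σy)/n = 807.5 − 869.25 = -61.75
b = Sxy/Sxx = -61.75/5 = -12.35
a = ȳ − b·x̄ = 28.975 − (-12.35)·7.5 = 121.6
Set a + b·x = 34.3: x = (34.3 − 121.6) / (-12.35) = 7.068826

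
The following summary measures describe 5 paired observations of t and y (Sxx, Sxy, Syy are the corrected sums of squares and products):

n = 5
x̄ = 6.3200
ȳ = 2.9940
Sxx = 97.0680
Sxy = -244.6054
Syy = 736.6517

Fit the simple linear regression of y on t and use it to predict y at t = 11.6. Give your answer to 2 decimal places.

b = Sxy/Sxx = -244.6054/97.068 = -2.519939
a = ȳ − b·x̄ = 2.994 − (-2.519939)·6.32 = 18.920012
ŷ(11.6) = a + b·11.6 = 18.920012 + (-2.519939)·11.6 = -10.311276

-10.31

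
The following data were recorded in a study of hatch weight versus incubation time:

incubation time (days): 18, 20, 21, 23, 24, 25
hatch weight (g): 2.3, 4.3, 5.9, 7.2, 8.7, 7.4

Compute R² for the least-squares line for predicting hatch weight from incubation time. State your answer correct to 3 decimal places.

n = 6, Σx = 131, Σy = 35.8, Σxy = 810.7, Σx² = 2895, Σy² = 240.88
Sxx = Σx² − (Σx)²/n = 2895 − 2860.166667 = 34.833333
Sxy = Σxy − (Σx)(Σy)/n = 810.7 − 781.633333 = 29.066667
Syy = Σy² − (Σy)²/n = 240.88 − 213.606667 = 27.273333
R² = Sxy²/(Sxx·Syy) = (29.066667)²/(34.833333·27.273333) = 0.889318

0.889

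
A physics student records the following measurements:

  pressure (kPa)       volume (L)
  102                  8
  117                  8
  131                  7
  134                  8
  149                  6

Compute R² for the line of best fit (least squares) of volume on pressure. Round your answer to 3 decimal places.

n = 5, Σx = 633, Σy = 37, Σxy = 4635, Σx² = 81411, Σy² = 277
Sxx = Σx² − (Σx)²/n = 81411 − 80137.8 = 1273.2
Sxy = Σxy − (Σx)(Σy)/n = 4635 − 4684.2 = -49.2
Syy = Σy² − (Σy)²/n = 277 − 273.8 = 3.2
R² = Sxy²/(Sxx·Syy) = (-49.2)²/(1273.2·3.2) = 0.594133

0.594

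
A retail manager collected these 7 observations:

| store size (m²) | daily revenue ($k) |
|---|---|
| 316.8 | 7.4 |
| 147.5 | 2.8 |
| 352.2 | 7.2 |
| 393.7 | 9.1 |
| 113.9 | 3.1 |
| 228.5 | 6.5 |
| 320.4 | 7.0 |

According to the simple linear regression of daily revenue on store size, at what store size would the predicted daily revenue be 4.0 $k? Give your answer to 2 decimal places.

n = 7, Σx = 1873, Σy = 43.1, Σxy = 12956.97, Σx² = 569004.64
Sxx = Σx² − (Σx)²/n = 569004.64 − 501161.285714 = 67843.354286
Sxy = Σxy − (Σx)(Σy)/n = 12956.97 − 11532.328571 = 1424.641429
b = Sxy/Sxx = 1424.641429/67843.354286 = 0.020999
a = ȳ − b·x̄ = 6.157143 − 0.020999·267.571429 = 0.538415
Set a + b·x = 4.0: x = (4.0 − 0.538415) / 0.020999 = 164.845364

164.85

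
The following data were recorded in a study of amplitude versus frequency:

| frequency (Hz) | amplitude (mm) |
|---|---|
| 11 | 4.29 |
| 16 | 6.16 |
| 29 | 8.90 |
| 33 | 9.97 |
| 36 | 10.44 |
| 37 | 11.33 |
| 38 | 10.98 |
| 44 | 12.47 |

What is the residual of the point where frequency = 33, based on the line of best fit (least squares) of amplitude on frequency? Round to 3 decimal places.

n = 8, Σx = 244, Σy = 74.54, Σxy = 2493.83, Σx² = 8352
Sxx = Σx² − (Σx)²/n = 8352 − 7442 = 910
Sxy = Σxy − (Σx)(Σy)/n = 2493.83 − 2273.47 = 220.36
b = Sxy/Sxx = 220.36/910 = 0.242154
a = ȳ − b·x̄ = 9.3175 − 0.242154·30.5 = 1.931808
ŷ(33) = 1.931808 + 0.242154·33 = 9.922885
residual = y − ŷ = 9.97 − 9.922885 = 0.047115

0.047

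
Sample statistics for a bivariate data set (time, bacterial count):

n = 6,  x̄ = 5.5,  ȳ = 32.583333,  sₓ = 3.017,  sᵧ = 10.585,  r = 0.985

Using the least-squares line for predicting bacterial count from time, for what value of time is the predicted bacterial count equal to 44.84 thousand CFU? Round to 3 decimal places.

9.047

b = r · sᵧ/sₓ = 0.985 · 10.585/3.017 = 3.455825
a = ȳ − b·x̄ = 32.583333 − 3.455825·5.5 = 13.576294
Set a + b·x = 44.84: x = (44.84 − 13.576294) / 3.455825 = 9.046669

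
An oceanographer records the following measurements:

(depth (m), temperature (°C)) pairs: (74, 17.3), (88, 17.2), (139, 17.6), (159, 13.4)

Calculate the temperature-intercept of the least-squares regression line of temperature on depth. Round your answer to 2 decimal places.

20.15

n = 4, Σx = 460, Σy = 65.5, Σxy = 7370.8, Σx² = 57822
Sxx = Σx² − (Σx)²/n = 57822 − 52900 = 4922
Sxy = Σxy − (Σx)(Σy)/n = 7370.8 − 7532.5 = -161.7
b = Sxy/Sxx = -161.7/4922 = -0.032852
a = ȳ − b·x̄ = 16.375 − (-0.032852)·115 = 20.153037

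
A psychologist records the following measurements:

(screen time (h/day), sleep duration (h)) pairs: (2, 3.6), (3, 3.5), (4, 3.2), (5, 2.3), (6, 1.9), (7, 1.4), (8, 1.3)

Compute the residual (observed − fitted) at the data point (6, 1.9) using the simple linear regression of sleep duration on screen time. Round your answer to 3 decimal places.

-0.114

n = 7, Σx = 35, Σy = 17.2, Σxy = 73.6, Σx² = 203
Sxx = Σx² − (Σx)²/n = 203 − 175 = 28
Sxy = Σxy − (Σx)(Σy)/n = 73.6 − 86 = -12.4
b = Sxy/Sxx = -12.4/28 = -0.442857
a = ȳ − b·x̄ = 2.457143 − (-0.442857)·5 = 4.671429
ŷ(6) = 4.671429 + (-0.442857)·6 = 2.014286
residual = y − ŷ = 1.9 − 2.014286 = -0.114286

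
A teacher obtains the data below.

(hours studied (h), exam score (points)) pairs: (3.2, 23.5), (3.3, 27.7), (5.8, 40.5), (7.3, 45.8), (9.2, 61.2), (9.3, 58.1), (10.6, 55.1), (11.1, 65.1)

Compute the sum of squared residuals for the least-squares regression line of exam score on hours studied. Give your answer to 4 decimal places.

n = 8, Σx = 59.8, Σy = 377, Σxy = 3145.89, Σx² = 514.76, Σy² = 19452.5
Sxx = Σx² − (Σx)²/n = 514.76 − 447.005 = 67.755
Sxy = Σxy − (Σx)(Σy)/n = 3145.89 − 2818.075 = 327.815
Syy = Σy² − (Σy)²/n = 19452.5 − 17766.125 = 1686.375
b = Sxy/Sxx = 327.815/67.755 = 4.838241
SSE = Syy − b·Sxy = 1686.375 − 4.838241·327.815 = 100.327118

100.3271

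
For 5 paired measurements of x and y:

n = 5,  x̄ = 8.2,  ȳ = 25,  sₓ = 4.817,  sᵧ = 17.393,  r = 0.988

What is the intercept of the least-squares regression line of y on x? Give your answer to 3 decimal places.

-4.253

b = r · sᵧ/sₓ = 0.988 · 17.393/4.817 = 3.567425
a = ȳ − b·x̄ = 25 − 3.567425·8.2 = -4.252881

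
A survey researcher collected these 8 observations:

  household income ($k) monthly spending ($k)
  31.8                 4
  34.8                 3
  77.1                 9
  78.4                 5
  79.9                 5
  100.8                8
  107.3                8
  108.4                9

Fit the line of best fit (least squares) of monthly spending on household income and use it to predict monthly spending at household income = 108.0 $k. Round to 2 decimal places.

8.39

n = 8, Σx = 618.5, Σy = 51, Σxy = 4357.4, Σx² = 54121.75
Sxx = Σx² − (Σx)²/n = 54121.75 − 47817.78125 = 6303.96875
Sxy = Σxy − (Σx)(Σy)/n = 4357.4 − 3942.9375 = 414.4625
b = Sxy/Sxx = 414.4625/6303.96875 = 0.065746
a = ȳ − b·x̄ = 6.375 − 0.065746·77.3125 = 1.291991
ŷ(108.0) = a + b·108.0 = 1.291991 + 0.065746·108 = 8.392589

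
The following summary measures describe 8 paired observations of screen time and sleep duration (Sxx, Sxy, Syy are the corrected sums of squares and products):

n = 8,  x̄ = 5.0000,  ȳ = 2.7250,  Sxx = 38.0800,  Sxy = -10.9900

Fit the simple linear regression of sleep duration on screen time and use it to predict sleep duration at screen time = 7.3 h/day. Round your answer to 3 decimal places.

b = Sxy/Sxx = -10.99/38.08 = -0.288603
a = ȳ − b·x̄ = 2.725 − (-0.288603)·5 = 4.168015
ŷ(7.3) = a + b·7.3 = 4.168015 + (-0.288603)·7.3 = 2.061213

2.061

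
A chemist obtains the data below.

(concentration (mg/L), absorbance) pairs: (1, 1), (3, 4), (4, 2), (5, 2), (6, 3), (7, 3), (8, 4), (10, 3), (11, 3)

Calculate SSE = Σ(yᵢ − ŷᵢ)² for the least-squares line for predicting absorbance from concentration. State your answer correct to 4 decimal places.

5.7958

n = 9, Σx = 55, Σy = 25, Σxy = 165, Σx² = 421, Σy² = 77
Sxx = Σx² − (Σx)²/n = 421 − 336.111111 = 84.888889
Sxy = Σxy − (Σx)(Σy)/n = 165 − 152.777778 = 12.222222
Syy = Σy² − (Σy)²/n = 77 − 69.444444 = 7.555556
b = Sxy/Sxx = 12.222222/84.888889 = 0.143979
SSE = Syy − b·Sxy = 7.555556 − 0.143979·12.222222 = 5.795812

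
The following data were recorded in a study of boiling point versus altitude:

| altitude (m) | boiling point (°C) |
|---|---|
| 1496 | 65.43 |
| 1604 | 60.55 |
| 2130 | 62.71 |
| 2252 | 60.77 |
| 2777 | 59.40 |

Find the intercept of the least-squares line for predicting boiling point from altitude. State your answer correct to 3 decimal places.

68.096

n = 5, Σx = 10259, Σy = 308.86, Σxy = 630385.62, Σx² = 22130965
Sxx = Σx² − (Σx)²/n = 22130965 − 21049416.2 = 1081548.8
Sxy = Σxy − (Σx)(Σy)/n = 630385.62 − 633718.948 = -3333.328
b = Sxy/Sxx = -3333.328/1081548.8 = -0.003082
a = ȳ − b·x̄ = 61.772 − (-0.003082)·2051.8 = 68.095637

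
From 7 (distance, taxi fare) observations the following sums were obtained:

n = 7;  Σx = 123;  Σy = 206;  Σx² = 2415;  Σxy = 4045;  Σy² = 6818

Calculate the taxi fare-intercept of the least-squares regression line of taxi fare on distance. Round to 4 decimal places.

-0.0253

Sxx = Σx² − (Σx)²/n = 2415 − 2161.285714 = 253.714286
Sxy = Σxy − (Σx)(Σy)/n = 4045 − 3619.714286 = 425.285714
b = Sxy/Sxx = 425.285714/253.714286 = 1.676239
a = ȳ − b·x̄ = 29.428571 − 1.676239·17.571429 = -0.025338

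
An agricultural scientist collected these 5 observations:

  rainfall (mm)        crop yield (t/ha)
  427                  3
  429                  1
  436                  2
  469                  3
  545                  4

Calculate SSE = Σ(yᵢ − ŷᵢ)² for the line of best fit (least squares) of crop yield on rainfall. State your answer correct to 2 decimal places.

2.17

n = 5, Σx = 2306, Σy = 13, Σxy = 6169, Σx² = 1073452, Σy² = 39
Sxx = Σx² − (Σx)²/n = 1073452 − 1063527.2 = 9924.8
Sxy = Σxy − (Σx)(Σy)/n = 6169 − 5995.6 = 173.4
Syy = Σy² − (Σy)²/n = 39 − 33.8 = 5.2
b = Sxy/Sxx = 173.4/9924.8 = 0.017471
SSE = Syy − b·Sxy = 5.2 − 0.017471·173.4 = 2.170462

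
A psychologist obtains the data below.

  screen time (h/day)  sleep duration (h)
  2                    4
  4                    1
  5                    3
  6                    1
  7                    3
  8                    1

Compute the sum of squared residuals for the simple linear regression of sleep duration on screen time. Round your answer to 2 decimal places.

6.53

n = 6, Σx = 32, Σy = 13, Σxy = 62, Σx² = 194, Σy² = 37
Sxx = Σx² − (Σx)²/n = 194 − 170.666667 = 23.333333
Sxy = Σxy − (Σx)(Σy)/n = 62 − 69.333333 = -7.333333
Syy = Σy² − (Σy)²/n = 37 − 28.166667 = 8.833333
b = Sxy/Sxx = -7.333333/23.333333 = -0.314286
SSE = Syy − b·Sxy = 8.833333 − (-0.314286)·(-7.333333) = 6.528571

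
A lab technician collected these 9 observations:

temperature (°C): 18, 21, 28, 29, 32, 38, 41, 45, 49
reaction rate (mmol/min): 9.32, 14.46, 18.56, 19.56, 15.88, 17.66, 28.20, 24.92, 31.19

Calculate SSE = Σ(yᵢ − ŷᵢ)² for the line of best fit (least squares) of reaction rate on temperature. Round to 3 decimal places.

n = 9, Σx = 301, Σy = 179.75, Σxy = 6543.49, Σx² = 10965, Σy² = 3976.1337
Sxx = Σx² − (Σx)²/n = 10965 − 10066.777778 = 898.222222
Sxy = Σxy − (Σx)(Σy)/n = 6543.49 − 6011.638889 = 531.851111
Syy = Σy² − (Σy)²/n = 3976.1337 − 3590.006944 = 386.126756
b = Sxy/Sxx = 531.851111/898.222222 = 0.592115
SSE = Syy − b·Sxy = 386.126756 − 0.592115·531.851111 = 71.209581

71.210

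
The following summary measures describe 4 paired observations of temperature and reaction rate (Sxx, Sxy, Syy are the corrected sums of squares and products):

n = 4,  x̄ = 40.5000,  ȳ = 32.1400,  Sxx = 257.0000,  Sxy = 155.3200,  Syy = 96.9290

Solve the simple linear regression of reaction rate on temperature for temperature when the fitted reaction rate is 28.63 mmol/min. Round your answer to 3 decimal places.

b = Sxy/Sxx = 155.32/257 = 0.604358
a = ȳ − b·x̄ = 32.14 − 0.604358·40.5 = 7.663502
Set a + b·x = 28.63: x = (28.63 − 7.663502) / 0.604358 = 34.692184

34.692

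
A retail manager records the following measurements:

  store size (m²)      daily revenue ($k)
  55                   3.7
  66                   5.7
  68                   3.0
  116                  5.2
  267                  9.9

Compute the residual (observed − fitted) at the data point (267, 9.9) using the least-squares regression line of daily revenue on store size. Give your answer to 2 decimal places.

0.09

n = 5, Σx = 572, Σy = 27.5, Σxy = 4030.2, Σx² = 96750
Sxx = Σx² − (Σx)²/n = 96750 − 65436.8 = 31313.2
Sxy = Σxy − (Σx)(Σy)/n = 4030.2 − 3146 = 884.2
b = Sxy/Sxx = 884.2/31313.2 = 0.028237
a = ȳ − b·x̄ = 5.5 − 0.028237·114.4 = 2.269654
ŷ(267) = 2.269654 + 0.028237·267 = 9.809011
residual = y − ŷ = 9.9 − 9.809011 = 0.090989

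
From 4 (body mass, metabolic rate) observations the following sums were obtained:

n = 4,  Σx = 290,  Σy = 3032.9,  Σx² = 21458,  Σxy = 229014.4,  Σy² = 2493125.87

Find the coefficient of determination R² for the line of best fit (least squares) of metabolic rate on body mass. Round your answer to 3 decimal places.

Sxx = Σx² − (Σx)²/n = 21458 − 21025 = 433
Sxy = Σxy − (Σx)(Σy)/n = 229014.4 − 219885.25 = 9129.15
Syy = Σy² − (Σy)²/n = 2493125.87 − 2299620.6025 = 193505.2675
R² = Sxy²/(Sxx·Syy) = (9129.15)²/(433·193505.2675) = 0.994672

0.995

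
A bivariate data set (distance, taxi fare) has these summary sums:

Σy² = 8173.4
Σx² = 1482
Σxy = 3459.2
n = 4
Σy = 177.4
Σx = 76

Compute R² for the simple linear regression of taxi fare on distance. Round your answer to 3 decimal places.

Sxx = Σx² − (Σx)²/n = 1482 − 1444 = 38
Sxy = Σxy − (Σx)(Σy)/n = 3459.2 − 3370.6 = 88.6
Syy = Σy² − (Σy)²/n = 8173.4 − 7867.69 = 305.71
R² = Sxy²/(Sxx·Syy) = (88.6)²/(38·305.71) = 0.675732

0.676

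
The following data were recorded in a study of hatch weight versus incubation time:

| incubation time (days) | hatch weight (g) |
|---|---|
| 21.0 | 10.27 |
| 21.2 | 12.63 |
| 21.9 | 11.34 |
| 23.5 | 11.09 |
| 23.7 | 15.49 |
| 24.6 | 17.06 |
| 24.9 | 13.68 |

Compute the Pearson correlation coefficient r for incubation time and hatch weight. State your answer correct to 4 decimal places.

0.6932

n = 7, Σx = 160.8, Σy = 91.56, Σxy = 2119.808, Σx² = 3709.16, Σy² = 1234.6996
Sxx = Σx² − (Σx)²/n = 3709.16 − 3693.805714 = 15.354286
Sxy = Σxy − (Σx)(Σy)/n = 2119.808 − 2103.264 = 16.544
Syy = Σy² − (Σy)²/n = 1234.6996 − 1197.6048 = 37.0948
r = Sxy/√(Sxx·Syy) = 16.544/√(569.564158) = 16.544/23.865543 = 0.693217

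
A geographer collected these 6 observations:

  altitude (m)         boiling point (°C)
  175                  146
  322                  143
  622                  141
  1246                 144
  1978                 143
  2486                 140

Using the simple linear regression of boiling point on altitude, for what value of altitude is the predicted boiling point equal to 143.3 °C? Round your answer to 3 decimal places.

784.201

n = 6, Σx = 6829, Σy = 857, Σxy = 969616, Σx² = 12166389
Sxx = Σx² − (Σx)²/n = 12166389 − 7772540.166667 = 4393848.833333
Sxy = Σxy − (Σx)(Σy)/n = 969616 − 975408.833333 = -5792.833333
b = Sxy/Sxx = -5792.833333/4393848.833333 = -0.001318
a = ȳ − b·x̄ = 142.833333 − (-0.001318)·1138.166667 = 144.333888
Set a + b·x = 143.3: x = (143.3 − 144.333888) / (-0.001318) = 784.201229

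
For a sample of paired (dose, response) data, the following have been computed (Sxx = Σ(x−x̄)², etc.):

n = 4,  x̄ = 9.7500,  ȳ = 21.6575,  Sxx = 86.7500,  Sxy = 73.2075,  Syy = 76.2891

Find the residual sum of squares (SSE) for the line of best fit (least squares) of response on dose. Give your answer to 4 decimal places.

b = Sxy/Sxx = 73.2075/86.75 = 0.843890
SSE = Syy − b·Sxy = 76.2891 − 0.843890·73.2075 = 14.509987

14.5100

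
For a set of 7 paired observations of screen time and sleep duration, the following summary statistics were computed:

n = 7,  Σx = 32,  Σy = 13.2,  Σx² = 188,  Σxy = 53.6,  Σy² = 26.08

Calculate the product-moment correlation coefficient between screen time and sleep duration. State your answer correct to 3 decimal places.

-0.958

Sxx = Σx² − (Σx)²/n = 188 − 146.285714 = 41.714286
Sxy = Σxy − (Σx)(Σy)/n = 53.6 − 60.342857 = -6.742857
Syy = Σy² − (Σy)²/n = 26.08 − 24.891429 = 1.188571
r = Sxy/√(Sxx·Syy) = -6.742857/√(49.580408) = -6.742857/7.041336 = -0.957611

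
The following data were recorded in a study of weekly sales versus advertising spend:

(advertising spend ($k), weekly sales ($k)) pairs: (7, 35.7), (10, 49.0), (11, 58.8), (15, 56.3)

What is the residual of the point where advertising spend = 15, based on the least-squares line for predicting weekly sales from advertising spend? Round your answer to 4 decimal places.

-4.4664

n = 4, Σx = 43, Σy = 199.8, Σxy = 2231.2, Σx² = 495
Sxx = Σx² − (Σx)²/n = 495 − 462.25 = 32.75
Sxy = Σxy − (Σx)(Σy)/n = 2231.2 − 2147.85 = 83.35
b = Sxy/Sxx = 83.35/32.75 = 2.545038
a = ȳ − b·x̄ = 49.95 − 2.545038·10.75 = 22.590840
ŷ(15) = 22.590840 + 2.545038·15 = 60.766412
residual = y − ŷ = 56.3 − 60.766412 = -4.466412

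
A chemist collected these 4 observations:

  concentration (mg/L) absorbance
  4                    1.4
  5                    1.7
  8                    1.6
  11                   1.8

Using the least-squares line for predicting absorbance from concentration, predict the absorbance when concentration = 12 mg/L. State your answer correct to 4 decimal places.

n = 4, Σx = 28, Σy = 6.5, Σxy = 46.7, Σx² = 226
Sxx = Σx² − (Σx)²/n = 226 − 196 = 30
Sxy = Σxy − (Σx)(Σy)/n = 46.7 − 45.5 = 1.2
b = Sxy/Sxx = 1.2/30 = 0.04
a = ȳ − b·x̄ = 1.625 − 0.04·7 = 1.345
ŷ(12) = a + b·12 = 1.345 + 0.04·12 = 1.825

1.8250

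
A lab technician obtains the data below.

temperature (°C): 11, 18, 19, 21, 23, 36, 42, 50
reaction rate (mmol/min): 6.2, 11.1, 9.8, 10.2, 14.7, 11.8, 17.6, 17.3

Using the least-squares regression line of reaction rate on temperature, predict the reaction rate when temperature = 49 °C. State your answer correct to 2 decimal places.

n = 8, Σx = 220, Σy = 98.7, Σxy = 3035.5, Σx² = 7336
Sxx = Σx² − (Σx)²/n = 7336 − 6050 = 1286
Sxy = Σxy − (Σx)(Σy)/n = 3035.5 − 2714.25 = 321.25
b = Sxy/Sxx = 321.25/1286 = 0.249806
a = ȳ − b·x̄ = 12.3375 − 0.249806·27.5 = 5.467846
ŷ(49) = a + b·49 = 5.467846 + 0.249806·49 = 17.708320

17.71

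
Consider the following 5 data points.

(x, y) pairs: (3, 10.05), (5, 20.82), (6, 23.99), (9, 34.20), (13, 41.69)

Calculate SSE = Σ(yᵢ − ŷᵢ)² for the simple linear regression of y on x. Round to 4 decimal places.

n = 5, Σx = 36, Σy = 130.75, Σxy = 1127.96, Σx² = 320, Σy² = 4017.6911
Sxx = Σx² − (Σx)²/n = 320 − 259.2 = 60.8
Sxy = Σxy − (Σx)(Σy)/n = 1127.96 − 941.4 = 186.56
Syy = Σy² − (Σy)²/n = 4017.6911 − 3419.1125 = 598.5786
b = Sxy/Sxx = 186.56/60.8 = 3.068421
SSE = Syy − b·Sxy = 598.5786 − 3.068421·186.56 = 26.133968

26.1340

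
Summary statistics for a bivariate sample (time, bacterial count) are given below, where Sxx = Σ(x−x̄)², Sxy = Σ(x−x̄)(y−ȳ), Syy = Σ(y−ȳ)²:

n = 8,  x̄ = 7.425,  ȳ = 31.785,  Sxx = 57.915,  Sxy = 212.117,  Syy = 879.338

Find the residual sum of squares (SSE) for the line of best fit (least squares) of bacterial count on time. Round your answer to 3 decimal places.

b = Sxy/Sxx = 212.117/57.915 = 3.662557
SSE = Syy − b·Sxy = 879.338 − 3.662557·212.117 = 102.447355

102.447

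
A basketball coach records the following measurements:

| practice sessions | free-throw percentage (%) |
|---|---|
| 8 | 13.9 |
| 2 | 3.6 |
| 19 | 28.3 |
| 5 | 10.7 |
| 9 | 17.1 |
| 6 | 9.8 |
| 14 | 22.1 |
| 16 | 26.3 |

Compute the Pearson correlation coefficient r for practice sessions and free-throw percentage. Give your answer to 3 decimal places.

0.989

n = 8, Σx = 79, Σy = 131.8, Σxy = 1652.5, Σx² = 1023, Σy² = 2690.1
Sxx = Σx² − (Σx)²/n = 1023 − 780.125 = 242.875
Sxy = Σxy − (Σx)(Σy)/n = 1652.5 − 1301.525 = 350.975
Syy = Σy² − (Σy)²/n = 2690.1 − 2171.405 = 518.695
r = Sxy/√(Sxx·Syy) = 350.975/√(125978.048125) = 350.975/354.933864 = 0.988846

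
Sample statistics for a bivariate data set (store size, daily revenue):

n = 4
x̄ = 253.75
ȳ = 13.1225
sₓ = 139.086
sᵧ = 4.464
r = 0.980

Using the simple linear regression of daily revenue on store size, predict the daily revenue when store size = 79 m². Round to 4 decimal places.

b = r · sᵧ/sₓ = 0.98 · 4.464/139.086 = 0.031453
a = ȳ − b·x̄ = 13.1225 − 0.031453·253.75 = 5.141214
ŷ(79) = a + b·79 = 5.141214 + 0.031453·79 = 7.626028

7.6260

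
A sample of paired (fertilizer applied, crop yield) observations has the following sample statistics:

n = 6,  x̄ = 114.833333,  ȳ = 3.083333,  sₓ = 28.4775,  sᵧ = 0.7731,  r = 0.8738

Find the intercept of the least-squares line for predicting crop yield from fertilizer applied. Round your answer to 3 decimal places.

0.359

b = r · sᵧ/sₓ = 0.8738 · 0.7731/28.4775 = 0.023722
a = ȳ − b·x̄ = 3.083333 − 0.023722·114.833333 = 0.359291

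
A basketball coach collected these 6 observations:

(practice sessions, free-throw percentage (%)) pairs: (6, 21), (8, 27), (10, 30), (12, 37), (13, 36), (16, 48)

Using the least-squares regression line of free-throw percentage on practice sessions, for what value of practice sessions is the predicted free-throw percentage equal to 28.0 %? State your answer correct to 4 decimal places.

n = 6, Σx = 65, Σy = 199, Σxy = 2322, Σx² = 769
Sxx = Σx² − (Σx)²/n = 769 − 704.166667 = 64.833333
Sxy = Σxy − (Σx)(Σy)/n = 2322 − 2155.833333 = 166.166667
b = Sxy/Sxx = 166.166667/64.833333 = 2.562982
a = ȳ − b·x̄ = 33.166667 − 2.562982·10.833333 = 5.401028
Set a + b·x = 28.0: x = (28.0 − 5.401028) / 2.562982 = 8.817452

8.8175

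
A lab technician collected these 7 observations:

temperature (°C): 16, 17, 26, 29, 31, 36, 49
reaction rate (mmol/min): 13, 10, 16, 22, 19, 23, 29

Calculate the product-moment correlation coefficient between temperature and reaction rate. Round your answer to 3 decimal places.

0.960

n = 7, Σx = 204, Σy = 132, Σxy = 4270, Σx² = 6720, Σy² = 2740
Sxx = Σx² − (Σx)²/n = 6720 − 5945.142857 = 774.857143
Sxy = Σxy − (Σx)(Σy)/n = 4270 − 3846.857143 = 423.142857
Syy = Σy² − (Σy)²/n = 2740 − 2489.142857 = 250.857143
r = Sxy/√(Sxx·Syy) = 423.142857/√(194378.448980) = 423.142857/440.883714 = 0.959761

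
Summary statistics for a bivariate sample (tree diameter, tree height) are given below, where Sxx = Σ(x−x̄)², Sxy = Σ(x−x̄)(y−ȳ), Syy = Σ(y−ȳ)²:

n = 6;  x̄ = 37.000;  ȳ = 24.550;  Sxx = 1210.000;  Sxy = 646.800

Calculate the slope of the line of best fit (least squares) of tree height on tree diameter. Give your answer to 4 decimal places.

b = Sxy/Sxx = 646.8/1210 = 0.534545

0.5345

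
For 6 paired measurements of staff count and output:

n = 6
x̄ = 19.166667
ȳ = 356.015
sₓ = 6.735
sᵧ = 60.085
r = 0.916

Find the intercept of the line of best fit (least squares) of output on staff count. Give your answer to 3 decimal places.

b = r · sᵧ/sₓ = 0.916 · 60.085/6.735 = 8.171917
a = ȳ − b·x̄ = 356.015 − 8.171917·19.166667 = 199.386591

199.387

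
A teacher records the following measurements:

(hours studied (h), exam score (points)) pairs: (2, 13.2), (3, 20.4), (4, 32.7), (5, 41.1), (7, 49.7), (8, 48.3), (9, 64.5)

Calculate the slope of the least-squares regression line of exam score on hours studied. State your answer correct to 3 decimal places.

n = 7, Σx = 38, Σy = 269.9, Σxy = 1738.7, Σx² = 248
Sxx = Σx² − (Σx)²/n = 248 − 206.285714 = 41.714286
Sxy = Σxy − (Σx)(Σy)/n = 1738.7 − 1465.171429 = 273.528571
b = Sxy/Sxx = 273.528571/41.714286 = 6.557192

6.557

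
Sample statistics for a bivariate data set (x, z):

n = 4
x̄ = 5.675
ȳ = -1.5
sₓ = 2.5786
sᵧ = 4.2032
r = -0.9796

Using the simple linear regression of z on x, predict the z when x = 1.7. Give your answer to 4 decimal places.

4.8472

b = r · sᵧ/sₓ = -0.9796 · 4.2032/2.5786 = -1.596779
a = ȳ − b·x̄ = -1.5 − (-1.596779)·5.675 = 7.561722
ŷ(1.7) = a + b·1.7 = 7.561722 + (-1.596779)·1.7 = 4.847197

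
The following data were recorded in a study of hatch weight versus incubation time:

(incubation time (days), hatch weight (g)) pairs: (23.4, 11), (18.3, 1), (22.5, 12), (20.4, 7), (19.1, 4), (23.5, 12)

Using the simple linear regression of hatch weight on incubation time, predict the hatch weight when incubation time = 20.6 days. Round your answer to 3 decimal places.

6.635

n = 6, Σx = 127.2, Σy = 47, Σxy = 1046.9, Σx² = 2721.92
Sxx = Σx² − (Σx)²/n = 2721.92 − 2696.64 = 25.28
Sxy = Σxy − (Σx)(Σy)/n = 1046.9 − 996.4 = 50.5
b = Sxy/Sxx = 50.5/25.28 = 1.997627
a = ȳ − b·x̄ = 7.833333 − 1.997627·21.2 = -34.516350
ŷ(20.6) = a + b·20.6 = -34.516350 + 1.997627·20.6 = 6.634757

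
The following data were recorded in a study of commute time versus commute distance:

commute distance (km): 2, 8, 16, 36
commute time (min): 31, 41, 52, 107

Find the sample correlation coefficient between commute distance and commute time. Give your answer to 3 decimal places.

n = 4, Σx = 62, Σy = 231, Σxy = 5074, Σx² = 1620, Σy² = 16795
Sxx = Σx² − (Σx)²/n = 1620 − 961 = 659
Sxy = Σxy − (Σx)(Σy)/n = 5074 − 3580.5 = 1493.5
Syy = Σy² − (Σy)²/n = 16795 − 13340.25 = 3454.75
r = Sxy/√(Sxx·Syy) = 1493.5/√(2276680.25) = 1493.5/1508.867208 = 0.989815

0.990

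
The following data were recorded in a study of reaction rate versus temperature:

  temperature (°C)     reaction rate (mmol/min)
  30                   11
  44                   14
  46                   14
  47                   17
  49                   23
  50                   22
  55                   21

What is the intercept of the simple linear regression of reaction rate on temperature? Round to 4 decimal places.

-4.6250

n = 7, Σx = 321, Σy = 122, Σxy = 5771, Σx² = 15087
Sxx = Σx² − (Σx)²/n = 15087 − 14720.142857 = 366.857143
Sxy = Σxy − (Σx)(Σy)/n = 5771 − 5594.571429 = 176.428571
b = Sxy/Sxx = 176.428571/366.857143 = 0.480919
a = ȳ − b·x̄ = 17.428571 − 0.480919·45.857143 = -4.625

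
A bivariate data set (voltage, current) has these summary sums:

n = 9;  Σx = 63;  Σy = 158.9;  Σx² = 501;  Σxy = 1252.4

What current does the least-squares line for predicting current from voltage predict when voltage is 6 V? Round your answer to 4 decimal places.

Sxx = Σx² − (Σx)²/n = 501 − 441 = 60
Sxy = Σxy − (Σx)(Σy)/n = 1252.4 − 1112.3 = 140.1
b = Sxy/Sxx = 140.1/60 = 2.335
a = ȳ − b·x̄ = 17.655556 − 2.335·7 = 1.310556
ŷ(6) = a + b·6 = 1.310556 + 2.335·6 = 15.320556

15.3206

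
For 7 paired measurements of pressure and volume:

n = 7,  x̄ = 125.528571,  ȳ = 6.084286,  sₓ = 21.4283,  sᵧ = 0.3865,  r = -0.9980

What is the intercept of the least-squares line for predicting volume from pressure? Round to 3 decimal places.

8.344

b = r · sᵧ/sₓ = -0.998 · 0.3865/21.4283 = -0.018001
a = ȳ − b·x̄ = 6.084286 − (-0.018001)·125.528571 = 8.343903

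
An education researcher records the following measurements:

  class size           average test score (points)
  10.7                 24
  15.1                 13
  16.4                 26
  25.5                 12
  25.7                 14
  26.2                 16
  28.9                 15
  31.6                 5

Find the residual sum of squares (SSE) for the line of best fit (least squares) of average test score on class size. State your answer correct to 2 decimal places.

142.19

n = 8, Σx = 180.1, Σy = 125, Σxy = 2556, Σx² = 4442.41, Σy² = 2267
Sxx = Σx² − (Σx)²/n = 4442.41 − 4054.50125 = 387.90875
Sxy = Σxy − (Σx)(Σy)/n = 2556 − 2814.0625 = -258.0625
Syy = Σy² − (Σy)²/n = 2267 − 1953.125 = 313.875
b = Sxy/Sxx = -258.0625/387.90875 = -0.665266
SSE = Syy − b·Sxy = 313.875 − (-0.665266)·(-258.0625) = 142.194795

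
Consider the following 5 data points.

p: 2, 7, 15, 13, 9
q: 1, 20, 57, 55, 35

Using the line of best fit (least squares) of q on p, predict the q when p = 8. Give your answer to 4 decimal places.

n = 5, Σx = 46, Σy = 168, Σxy = 2027, Σx² = 528
Sxx = Σx² − (Σx)²/n = 528 − 423.2 = 104.8
Sxy = Σxy − (Σx)(Σy)/n = 2027 − 1545.6 = 481.4
b = Sxy/Sxx = 481.4/104.8 = 4.593511
a = ȳ − b·x̄ = 33.6 − 4.593511·9.2 = -8.660305
ŷ(8) = a + b·8 = -8.660305 + 4.593511·8 = 28.087786

28.0878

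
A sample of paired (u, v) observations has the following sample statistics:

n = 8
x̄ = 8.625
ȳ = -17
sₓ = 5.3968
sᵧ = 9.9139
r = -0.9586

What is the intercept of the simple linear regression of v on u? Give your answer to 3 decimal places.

b = r · sᵧ/sₓ = -0.9586 · 9.9139/5.3968 = -1.760944
a = ȳ − b·x̄ = -17 − (-1.760944)·8.625 = -1.811855

-1.812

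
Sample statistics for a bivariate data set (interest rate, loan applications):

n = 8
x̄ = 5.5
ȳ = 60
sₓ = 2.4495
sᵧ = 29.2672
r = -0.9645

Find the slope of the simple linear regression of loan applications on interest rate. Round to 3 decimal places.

-11.524

b = r · sᵧ/sₓ = -0.9645 · 29.2672/2.4495 = -11.524072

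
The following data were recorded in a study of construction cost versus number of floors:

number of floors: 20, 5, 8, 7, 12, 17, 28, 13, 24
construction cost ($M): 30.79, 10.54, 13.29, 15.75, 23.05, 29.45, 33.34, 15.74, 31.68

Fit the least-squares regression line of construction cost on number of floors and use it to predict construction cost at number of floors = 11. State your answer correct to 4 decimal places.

n = 9, Σx = 134, Σy = 203.63, Σxy = 3560.78, Σx² = 2500
Sxx = Σx² − (Σx)²/n = 2500 − 1995.111111 = 504.888889
Sxy = Σxy − (Σx)(Σy)/n = 3560.78 − 3031.824444 = 528.955556
b = Sxy/Sxx = 528.955556/504.888889 = 1.047667
a = ȳ − b·x̄ = 22.625556 − 1.047667·14.888889 = 7.026954
ŷ(11) = a + b·11 = 7.026954 + 1.047667·11 = 18.551294

18.5513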